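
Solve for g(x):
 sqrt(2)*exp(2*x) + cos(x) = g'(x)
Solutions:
 g(x) = C1 + sqrt(2)*exp(2*x)/2 + sin(x)


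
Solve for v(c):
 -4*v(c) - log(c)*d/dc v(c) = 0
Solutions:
 v(c) = C1*exp(-4*li(c))


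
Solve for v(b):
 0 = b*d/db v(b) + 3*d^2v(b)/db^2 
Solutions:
 v(b) = C1 + C2*erf(sqrt(6)*b/6)


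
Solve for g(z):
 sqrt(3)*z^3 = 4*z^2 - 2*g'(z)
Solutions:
 g(z) = C1 - sqrt(3)*z^4/8 + 2*z^3/3


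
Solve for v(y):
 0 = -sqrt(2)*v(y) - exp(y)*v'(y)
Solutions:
 v(y) = C1*exp(sqrt(2)*exp(-y))


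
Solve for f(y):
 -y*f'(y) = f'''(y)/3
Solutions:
 f(y) = C1 + Integral(C2*airyai(-3^(1/3)*y) + C3*airybi(-3^(1/3)*y), y)


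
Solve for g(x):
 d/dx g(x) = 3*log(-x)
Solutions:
 g(x) = C1 + 3*x*log(-x) - 3*x


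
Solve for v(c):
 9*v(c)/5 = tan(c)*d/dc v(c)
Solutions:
 v(c) = C1*sin(c)^(9/5)


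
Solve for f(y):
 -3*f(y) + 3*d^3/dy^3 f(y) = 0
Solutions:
 f(y) = C3*exp(y) + (C1*sin(sqrt(3)*y/2) + C2*cos(sqrt(3)*y/2))*exp(-y/2)


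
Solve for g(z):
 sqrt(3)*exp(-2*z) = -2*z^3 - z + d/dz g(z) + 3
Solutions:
 g(z) = C1 + z^4/2 + z^2/2 - 3*z - sqrt(3)*exp(-2*z)/2


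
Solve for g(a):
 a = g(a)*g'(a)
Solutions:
 g(a) = -sqrt(C1 + a^2)
 g(a) = sqrt(C1 + a^2)


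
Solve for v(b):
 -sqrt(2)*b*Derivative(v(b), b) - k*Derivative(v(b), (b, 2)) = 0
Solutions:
 v(b) = C1 + C2*sqrt(k)*erf(2^(3/4)*b*sqrt(1/k)/2)


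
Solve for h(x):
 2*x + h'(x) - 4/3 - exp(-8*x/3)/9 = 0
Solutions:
 h(x) = C1 - x^2 + 4*x/3 - exp(-8*x/3)/24


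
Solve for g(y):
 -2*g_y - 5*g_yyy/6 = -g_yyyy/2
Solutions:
 g(y) = C1 + C2*exp(y*(-(54*sqrt(854) + 1583)^(1/3) - 25/(54*sqrt(854) + 1583)^(1/3) + 10)/18)*sin(sqrt(3)*y*(-(54*sqrt(854) + 1583)^(1/3) + 25/(54*sqrt(854) + 1583)^(1/3))/18) + C3*exp(y*(-(54*sqrt(854) + 1583)^(1/3) - 25/(54*sqrt(854) + 1583)^(1/3) + 10)/18)*cos(sqrt(3)*y*(-(54*sqrt(854) + 1583)^(1/3) + 25/(54*sqrt(854) + 1583)^(1/3))/18) + C4*exp(y*(25/(54*sqrt(854) + 1583)^(1/3) + 5 + (54*sqrt(854) + 1583)^(1/3))/9)


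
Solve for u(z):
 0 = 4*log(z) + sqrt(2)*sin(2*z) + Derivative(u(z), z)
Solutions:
 u(z) = C1 - 4*z*log(z) + 4*z + sqrt(2)*cos(2*z)/2


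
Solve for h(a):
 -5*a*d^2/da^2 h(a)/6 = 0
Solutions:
 h(a) = C1 + C2*a


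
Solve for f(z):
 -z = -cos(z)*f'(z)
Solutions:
 f(z) = C1 + Integral(z/cos(z), z)


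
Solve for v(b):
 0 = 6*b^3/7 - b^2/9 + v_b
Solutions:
 v(b) = C1 - 3*b^4/14 + b^3/27


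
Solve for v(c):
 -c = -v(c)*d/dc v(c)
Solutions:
 v(c) = -sqrt(C1 + c^2)
 v(c) = sqrt(C1 + c^2)


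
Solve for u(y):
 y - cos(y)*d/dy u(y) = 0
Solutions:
 u(y) = C1 + Integral(y/cos(y), y)


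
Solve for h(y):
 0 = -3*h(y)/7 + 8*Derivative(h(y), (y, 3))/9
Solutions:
 h(y) = C3*exp(3*7^(2/3)*y/14) + (C1*sin(3*sqrt(3)*7^(2/3)*y/28) + C2*cos(3*sqrt(3)*7^(2/3)*y/28))*exp(-3*7^(2/3)*y/28)


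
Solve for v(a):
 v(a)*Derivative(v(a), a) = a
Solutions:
 v(a) = -sqrt(C1 + a^2)
 v(a) = sqrt(C1 + a^2)


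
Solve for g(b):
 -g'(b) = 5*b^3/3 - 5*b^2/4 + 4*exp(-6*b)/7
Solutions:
 g(b) = C1 - 5*b^4/12 + 5*b^3/12 + 2*exp(-6*b)/21


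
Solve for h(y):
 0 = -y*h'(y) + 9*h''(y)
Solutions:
 h(y) = C1 + C2*erfi(sqrt(2)*y/6)


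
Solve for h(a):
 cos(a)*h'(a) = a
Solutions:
 h(a) = C1 + Integral(a/cos(a), a)


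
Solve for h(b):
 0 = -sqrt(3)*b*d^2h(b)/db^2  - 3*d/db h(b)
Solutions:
 h(b) = C1 + C2*b^(1 - sqrt(3))


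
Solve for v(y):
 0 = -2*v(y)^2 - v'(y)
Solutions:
 v(y) = 1/(C1 + 2*y)


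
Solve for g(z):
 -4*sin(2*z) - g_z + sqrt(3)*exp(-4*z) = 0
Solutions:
 g(z) = C1 + 2*cos(2*z) - sqrt(3)*exp(-4*z)/4


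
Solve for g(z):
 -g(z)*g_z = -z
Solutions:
 g(z) = -sqrt(C1 + z^2)
 g(z) = sqrt(C1 + z^2)


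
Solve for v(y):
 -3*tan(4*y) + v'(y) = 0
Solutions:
 v(y) = C1 - 3*log(cos(4*y))/4


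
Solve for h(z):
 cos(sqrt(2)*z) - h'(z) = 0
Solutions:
 h(z) = C1 + sqrt(2)*sin(sqrt(2)*z)/2


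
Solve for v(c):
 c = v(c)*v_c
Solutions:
 v(c) = -sqrt(C1 + c^2)
 v(c) = sqrt(C1 + c^2)


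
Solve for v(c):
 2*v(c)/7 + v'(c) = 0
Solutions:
 v(c) = C1*exp(-2*c/7)


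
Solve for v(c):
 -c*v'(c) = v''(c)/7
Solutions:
 v(c) = C1 + C2*erf(sqrt(14)*c/2)


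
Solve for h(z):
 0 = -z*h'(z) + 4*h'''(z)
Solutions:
 h(z) = C1 + Integral(C2*airyai(2^(1/3)*z/2) + C3*airybi(2^(1/3)*z/2), z)


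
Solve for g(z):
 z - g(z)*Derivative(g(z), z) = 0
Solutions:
 g(z) = -sqrt(C1 + z^2)
 g(z) = sqrt(C1 + z^2)


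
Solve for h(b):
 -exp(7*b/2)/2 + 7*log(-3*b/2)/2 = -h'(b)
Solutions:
 h(b) = C1 - 7*b*log(-b)/2 + 7*b*(-log(3) + log(2) + 1)/2 + exp(7*b/2)/7


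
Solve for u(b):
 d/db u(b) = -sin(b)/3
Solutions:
 u(b) = C1 + cos(b)/3


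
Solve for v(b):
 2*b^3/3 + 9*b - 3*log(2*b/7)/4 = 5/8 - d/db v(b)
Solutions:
 v(b) = C1 - b^4/6 - 9*b^2/2 + 3*b*log(b)/4 - 3*b*log(7)/4 - b/8 + 3*b*log(2)/4


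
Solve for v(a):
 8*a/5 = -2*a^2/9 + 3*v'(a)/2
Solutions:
 v(a) = C1 + 4*a^3/81 + 8*a^2/15


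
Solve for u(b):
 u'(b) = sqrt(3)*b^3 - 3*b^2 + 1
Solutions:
 u(b) = C1 + sqrt(3)*b^4/4 - b^3 + b


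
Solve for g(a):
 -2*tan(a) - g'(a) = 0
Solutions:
 g(a) = C1 + 2*log(cos(a))


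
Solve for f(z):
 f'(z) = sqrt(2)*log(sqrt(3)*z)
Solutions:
 f(z) = C1 + sqrt(2)*z*log(z) - sqrt(2)*z + sqrt(2)*z*log(3)/2


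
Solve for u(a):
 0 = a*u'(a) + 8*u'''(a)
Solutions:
 u(a) = C1 + Integral(C2*airyai(-a/2) + C3*airybi(-a/2), a)


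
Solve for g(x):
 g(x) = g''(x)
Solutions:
 g(x) = C1*exp(-x) + C2*exp(x)


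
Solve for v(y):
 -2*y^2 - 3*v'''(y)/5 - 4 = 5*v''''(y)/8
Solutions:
 v(y) = C1 + C2*y + C3*y^2 + C4*exp(-24*y/25) - y^5/18 + 125*y^4/432 - 6005*y^3/2592


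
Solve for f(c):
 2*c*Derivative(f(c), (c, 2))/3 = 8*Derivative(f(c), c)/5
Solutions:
 f(c) = C1 + C2*c^(17/5)


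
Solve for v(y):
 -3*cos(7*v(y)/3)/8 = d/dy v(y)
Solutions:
 3*y/8 - 3*log(sin(7*v(y)/3) - 1)/14 + 3*log(sin(7*v(y)/3) + 1)/14 = C1


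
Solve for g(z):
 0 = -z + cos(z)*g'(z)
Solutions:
 g(z) = C1 + Integral(z/cos(z), z)


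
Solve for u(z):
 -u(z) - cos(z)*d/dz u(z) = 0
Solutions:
 u(z) = C1*sqrt(sin(z) - 1)/sqrt(sin(z) + 1)


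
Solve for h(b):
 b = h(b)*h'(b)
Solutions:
 h(b) = -sqrt(C1 + b^2)
 h(b) = sqrt(C1 + b^2)


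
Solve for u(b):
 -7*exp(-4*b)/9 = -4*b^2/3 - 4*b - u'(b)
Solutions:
 u(b) = C1 - 4*b^3/9 - 2*b^2 - 7*exp(-4*b)/36


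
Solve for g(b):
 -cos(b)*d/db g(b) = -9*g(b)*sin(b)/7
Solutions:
 g(b) = C1/cos(b)^(9/7)


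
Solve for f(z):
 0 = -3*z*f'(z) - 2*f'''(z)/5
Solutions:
 f(z) = C1 + Integral(C2*airyai(-15^(1/3)*2^(2/3)*z/2) + C3*airybi(-15^(1/3)*2^(2/3)*z/2), z)


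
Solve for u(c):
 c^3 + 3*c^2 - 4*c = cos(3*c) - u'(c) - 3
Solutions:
 u(c) = C1 - c^4/4 - c^3 + 2*c^2 - 3*c + sin(3*c)/3


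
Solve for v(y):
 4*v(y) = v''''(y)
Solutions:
 v(y) = C1*exp(-sqrt(2)*y) + C2*exp(sqrt(2)*y) + C3*sin(sqrt(2)*y) + C4*cos(sqrt(2)*y)


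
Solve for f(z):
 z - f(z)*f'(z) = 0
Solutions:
 f(z) = -sqrt(C1 + z^2)
 f(z) = sqrt(C1 + z^2)


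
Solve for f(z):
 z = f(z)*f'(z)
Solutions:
 f(z) = -sqrt(C1 + z^2)
 f(z) = sqrt(C1 + z^2)


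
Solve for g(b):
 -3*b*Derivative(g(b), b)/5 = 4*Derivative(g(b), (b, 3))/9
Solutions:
 g(b) = C1 + Integral(C2*airyai(-3*50^(1/3)*b/10) + C3*airybi(-3*50^(1/3)*b/10), b)


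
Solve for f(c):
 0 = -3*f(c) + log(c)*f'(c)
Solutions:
 f(c) = C1*exp(3*li(c))


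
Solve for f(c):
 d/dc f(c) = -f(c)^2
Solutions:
 f(c) = 1/(C1 + c)


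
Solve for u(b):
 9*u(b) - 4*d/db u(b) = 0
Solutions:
 u(b) = C1*exp(9*b/4)


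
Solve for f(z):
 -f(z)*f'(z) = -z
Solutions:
 f(z) = -sqrt(C1 + z^2)
 f(z) = sqrt(C1 + z^2)


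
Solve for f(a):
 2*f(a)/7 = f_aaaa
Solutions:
 f(a) = C1*exp(-2^(1/4)*7^(3/4)*a/7) + C2*exp(2^(1/4)*7^(3/4)*a/7) + C3*sin(2^(1/4)*7^(3/4)*a/7) + C4*cos(2^(1/4)*7^(3/4)*a/7)


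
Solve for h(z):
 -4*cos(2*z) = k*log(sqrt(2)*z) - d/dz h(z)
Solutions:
 h(z) = C1 + k*z*(log(z) - 1) + k*z*log(2)/2 + 2*sin(2*z)


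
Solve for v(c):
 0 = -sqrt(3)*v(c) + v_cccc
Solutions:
 v(c) = C1*exp(-3^(1/8)*c) + C2*exp(3^(1/8)*c) + C3*sin(3^(1/8)*c) + C4*cos(3^(1/8)*c)


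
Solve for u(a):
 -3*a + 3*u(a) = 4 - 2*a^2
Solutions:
 u(a) = -2*a^2/3 + a + 4/3


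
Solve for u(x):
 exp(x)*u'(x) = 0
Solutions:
 u(x) = C1


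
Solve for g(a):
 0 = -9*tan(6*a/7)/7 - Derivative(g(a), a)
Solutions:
 g(a) = C1 + 3*log(cos(6*a/7))/2


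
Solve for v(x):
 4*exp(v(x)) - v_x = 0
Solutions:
 v(x) = log(-1/(C1 + 4*x))


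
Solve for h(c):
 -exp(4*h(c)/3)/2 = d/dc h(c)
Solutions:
 h(c) = 3*log(-(1/(C1 + 2*c))^(1/4)) + 3*log(3)/4
 h(c) = 3*log(1/(C1 + 2*c))/4 + 3*log(3)/4
 h(c) = 3*log(-I*(1/(C1 + 2*c))^(1/4)) + 3*log(3)/4
 h(c) = 3*log(I*(1/(C1 + 2*c))^(1/4)) + 3*log(3)/4


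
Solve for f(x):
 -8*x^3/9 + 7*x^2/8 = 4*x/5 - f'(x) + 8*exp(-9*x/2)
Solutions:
 f(x) = C1 + 2*x^4/9 - 7*x^3/24 + 2*x^2/5 - 16*exp(-9*x/2)/9


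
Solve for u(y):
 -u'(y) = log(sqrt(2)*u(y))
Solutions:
 2*Integral(1/(2*log(_y) + log(2)), (_y, u(y))) = C1 - y


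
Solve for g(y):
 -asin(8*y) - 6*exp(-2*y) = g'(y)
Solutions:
 g(y) = C1 - y*asin(8*y) - sqrt(1 - 64*y^2)/8 + 3*exp(-2*y)


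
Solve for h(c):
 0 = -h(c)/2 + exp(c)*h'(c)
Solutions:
 h(c) = C1*exp(-exp(-c)/2)


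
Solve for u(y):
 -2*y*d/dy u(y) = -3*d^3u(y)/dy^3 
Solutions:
 u(y) = C1 + Integral(C2*airyai(2^(1/3)*3^(2/3)*y/3) + C3*airybi(2^(1/3)*3^(2/3)*y/3), y)


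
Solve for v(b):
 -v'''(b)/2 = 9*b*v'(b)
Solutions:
 v(b) = C1 + Integral(C2*airyai(-18^(1/3)*b) + C3*airybi(-18^(1/3)*b), b)


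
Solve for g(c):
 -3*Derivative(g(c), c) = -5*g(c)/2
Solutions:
 g(c) = C1*exp(5*c/6)


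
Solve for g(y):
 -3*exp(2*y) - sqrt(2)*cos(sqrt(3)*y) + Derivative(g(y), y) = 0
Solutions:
 g(y) = C1 + 3*exp(2*y)/2 + sqrt(6)*sin(sqrt(3)*y)/3


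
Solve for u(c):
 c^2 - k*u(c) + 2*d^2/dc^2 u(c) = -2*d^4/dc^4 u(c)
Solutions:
 u(c) = C1*exp(-sqrt(2)*c*sqrt(-sqrt(2*k + 1) - 1)/2) + C2*exp(sqrt(2)*c*sqrt(-sqrt(2*k + 1) - 1)/2) + C3*exp(-sqrt(2)*c*sqrt(sqrt(2*k + 1) - 1)/2) + C4*exp(sqrt(2)*c*sqrt(sqrt(2*k + 1) - 1)/2) + c^2/k + 4/k^2


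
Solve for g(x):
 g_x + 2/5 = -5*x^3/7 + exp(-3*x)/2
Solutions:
 g(x) = C1 - 5*x^4/28 - 2*x/5 - exp(-3*x)/6


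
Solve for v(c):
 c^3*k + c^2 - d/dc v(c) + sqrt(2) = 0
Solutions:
 v(c) = C1 + c^4*k/4 + c^3/3 + sqrt(2)*c


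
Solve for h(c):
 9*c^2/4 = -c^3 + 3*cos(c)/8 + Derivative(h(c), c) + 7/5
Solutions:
 h(c) = C1 + c^4/4 + 3*c^3/4 - 7*c/5 - 3*sin(c)/8


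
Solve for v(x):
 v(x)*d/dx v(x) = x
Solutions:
 v(x) = -sqrt(C1 + x^2)
 v(x) = sqrt(C1 + x^2)


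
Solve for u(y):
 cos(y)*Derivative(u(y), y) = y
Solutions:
 u(y) = C1 + Integral(y/cos(y), y)


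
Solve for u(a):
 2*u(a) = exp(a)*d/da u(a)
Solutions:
 u(a) = C1*exp(-2*exp(-a))


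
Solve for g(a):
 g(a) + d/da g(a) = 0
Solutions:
 g(a) = C1*exp(-a)


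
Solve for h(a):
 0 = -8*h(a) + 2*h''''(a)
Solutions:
 h(a) = C1*exp(-sqrt(2)*a) + C2*exp(sqrt(2)*a) + C3*sin(sqrt(2)*a) + C4*cos(sqrt(2)*a)


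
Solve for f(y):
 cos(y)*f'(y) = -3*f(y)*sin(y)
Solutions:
 f(y) = C1*cos(y)^3


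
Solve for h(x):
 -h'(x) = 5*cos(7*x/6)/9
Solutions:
 h(x) = C1 - 10*sin(7*x/6)/21


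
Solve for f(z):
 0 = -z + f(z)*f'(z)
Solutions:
 f(z) = -sqrt(C1 + z^2)
 f(z) = sqrt(C1 + z^2)


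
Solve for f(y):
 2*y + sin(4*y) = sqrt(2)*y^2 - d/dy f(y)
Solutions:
 f(y) = C1 + sqrt(2)*y^3/3 - y^2 + cos(4*y)/4


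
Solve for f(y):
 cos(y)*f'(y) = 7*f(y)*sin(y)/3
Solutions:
 f(y) = C1/cos(y)^(7/3)


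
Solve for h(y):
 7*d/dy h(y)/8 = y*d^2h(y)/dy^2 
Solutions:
 h(y) = C1 + C2*y^(15/8)


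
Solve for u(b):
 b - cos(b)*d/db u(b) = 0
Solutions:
 u(b) = C1 + Integral(b/cos(b), b)


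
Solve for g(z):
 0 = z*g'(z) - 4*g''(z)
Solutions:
 g(z) = C1 + C2*erfi(sqrt(2)*z/4)


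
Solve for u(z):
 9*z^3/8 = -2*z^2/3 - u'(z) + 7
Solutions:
 u(z) = C1 - 9*z^4/32 - 2*z^3/9 + 7*z


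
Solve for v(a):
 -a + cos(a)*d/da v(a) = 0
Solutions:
 v(a) = C1 + Integral(a/cos(a), a)


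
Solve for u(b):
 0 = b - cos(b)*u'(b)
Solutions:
 u(b) = C1 + Integral(b/cos(b), b)


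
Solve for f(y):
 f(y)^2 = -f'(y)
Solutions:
 f(y) = 1/(C1 + y)


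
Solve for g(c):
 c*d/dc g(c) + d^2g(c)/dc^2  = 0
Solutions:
 g(c) = C1 + C2*erf(sqrt(2)*c/2)


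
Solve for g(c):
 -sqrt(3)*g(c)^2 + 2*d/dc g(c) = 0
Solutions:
 g(c) = -2/(C1 + sqrt(3)*c)


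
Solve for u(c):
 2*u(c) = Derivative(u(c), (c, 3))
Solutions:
 u(c) = C3*exp(2^(1/3)*c) + (C1*sin(2^(1/3)*sqrt(3)*c/2) + C2*cos(2^(1/3)*sqrt(3)*c/2))*exp(-2^(1/3)*c/2)


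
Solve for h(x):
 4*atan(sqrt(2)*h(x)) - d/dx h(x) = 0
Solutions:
 Integral(1/atan(sqrt(2)*_y), (_y, h(x))) = C1 + 4*x


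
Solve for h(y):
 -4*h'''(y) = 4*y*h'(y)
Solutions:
 h(y) = C1 + Integral(C2*airyai(-y) + C3*airybi(-y), y)


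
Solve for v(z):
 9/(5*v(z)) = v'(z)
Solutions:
 v(z) = -sqrt(C1 + 90*z)/5
 v(z) = sqrt(C1 + 90*z)/5


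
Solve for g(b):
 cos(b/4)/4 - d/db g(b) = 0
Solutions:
 g(b) = C1 + sin(b/4)


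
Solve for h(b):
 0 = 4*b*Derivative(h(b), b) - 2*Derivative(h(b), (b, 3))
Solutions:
 h(b) = C1 + Integral(C2*airyai(2^(1/3)*b) + C3*airybi(2^(1/3)*b), b)


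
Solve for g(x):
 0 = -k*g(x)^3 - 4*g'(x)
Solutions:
 g(x) = -sqrt(2)*sqrt(-1/(C1 - k*x))
 g(x) = sqrt(2)*sqrt(-1/(C1 - k*x))


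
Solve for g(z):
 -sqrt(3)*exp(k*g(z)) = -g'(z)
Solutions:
 g(z) = Piecewise((log(-1/(C1*k + sqrt(3)*k*z))/k, Ne(k, 0)), (nan, True))
 g(z) = Piecewise((C1 + sqrt(3)*z, Eq(k, 0)), (nan, True))


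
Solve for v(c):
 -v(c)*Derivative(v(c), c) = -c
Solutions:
 v(c) = -sqrt(C1 + c^2)
 v(c) = sqrt(C1 + c^2)


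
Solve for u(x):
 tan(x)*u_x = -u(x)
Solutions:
 u(x) = C1/sin(x)


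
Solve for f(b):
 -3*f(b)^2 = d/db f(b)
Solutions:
 f(b) = 1/(C1 + 3*b)


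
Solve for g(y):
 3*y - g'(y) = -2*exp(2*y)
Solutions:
 g(y) = C1 + 3*y^2/2 + exp(2*y)


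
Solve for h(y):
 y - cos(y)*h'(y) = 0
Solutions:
 h(y) = C1 + Integral(y/cos(y), y)


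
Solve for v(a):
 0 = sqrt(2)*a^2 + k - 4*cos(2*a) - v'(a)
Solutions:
 v(a) = C1 + sqrt(2)*a^3/3 + a*k - 2*sin(2*a)


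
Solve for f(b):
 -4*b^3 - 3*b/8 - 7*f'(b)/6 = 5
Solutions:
 f(b) = C1 - 6*b^4/7 - 9*b^2/56 - 30*b/7


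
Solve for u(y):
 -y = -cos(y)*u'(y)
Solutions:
 u(y) = C1 + Integral(y/cos(y), y)


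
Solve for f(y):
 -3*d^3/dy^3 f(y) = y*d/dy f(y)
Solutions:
 f(y) = C1 + Integral(C2*airyai(-3^(2/3)*y/3) + C3*airybi(-3^(2/3)*y/3), y)


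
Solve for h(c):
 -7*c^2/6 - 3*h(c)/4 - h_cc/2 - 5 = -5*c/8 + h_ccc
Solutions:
 h(c) = C1*exp(c*(-2 + (9*sqrt(83) + 82)^(-1/3) + (9*sqrt(83) + 82)^(1/3))/12)*sin(sqrt(3)*c*(-(9*sqrt(83) + 82)^(1/3) + (9*sqrt(83) + 82)^(-1/3))/12) + C2*exp(c*(-2 + (9*sqrt(83) + 82)^(-1/3) + (9*sqrt(83) + 82)^(1/3))/12)*cos(sqrt(3)*c*(-(9*sqrt(83) + 82)^(1/3) + (9*sqrt(83) + 82)^(-1/3))/12) + C3*exp(-c*((9*sqrt(83) + 82)^(-1/3) + 1 + (9*sqrt(83) + 82)^(1/3))/6) - 14*c^2/9 + 5*c/6 - 124/27


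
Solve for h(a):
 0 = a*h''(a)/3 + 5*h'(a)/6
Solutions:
 h(a) = C1 + C2/a^(3/2)


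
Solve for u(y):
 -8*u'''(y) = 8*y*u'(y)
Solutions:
 u(y) = C1 + Integral(C2*airyai(-y) + C3*airybi(-y), y)


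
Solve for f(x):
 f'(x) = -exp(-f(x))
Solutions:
 f(x) = log(C1 - x)


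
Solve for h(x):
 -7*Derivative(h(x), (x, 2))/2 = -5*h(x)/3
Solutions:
 h(x) = C1*exp(-sqrt(210)*x/21) + C2*exp(sqrt(210)*x/21)


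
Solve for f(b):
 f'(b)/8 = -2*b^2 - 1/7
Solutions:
 f(b) = C1 - 16*b^3/3 - 8*b/7


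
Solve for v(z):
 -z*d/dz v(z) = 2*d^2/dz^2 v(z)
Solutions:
 v(z) = C1 + C2*erf(z/2)


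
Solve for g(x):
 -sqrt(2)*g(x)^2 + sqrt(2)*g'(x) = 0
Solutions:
 g(x) = -1/(C1 + x)


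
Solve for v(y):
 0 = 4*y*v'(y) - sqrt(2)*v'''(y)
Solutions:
 v(y) = C1 + Integral(C2*airyai(sqrt(2)*y) + C3*airybi(sqrt(2)*y), y)


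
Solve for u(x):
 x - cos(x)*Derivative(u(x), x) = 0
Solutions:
 u(x) = C1 + Integral(x/cos(x), x)


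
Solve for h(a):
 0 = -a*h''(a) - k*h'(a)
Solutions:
 h(a) = C1 + a^(1 - re(k))*(C2*sin(log(a)*Abs(im(k))) + C3*cos(log(a)*im(k)))


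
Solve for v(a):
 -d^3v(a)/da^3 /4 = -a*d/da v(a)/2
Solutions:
 v(a) = C1 + Integral(C2*airyai(2^(1/3)*a) + C3*airybi(2^(1/3)*a), a)


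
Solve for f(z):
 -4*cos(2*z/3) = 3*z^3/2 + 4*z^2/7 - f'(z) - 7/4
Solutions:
 f(z) = C1 + 3*z^4/8 + 4*z^3/21 - 7*z/4 + 6*sin(2*z/3)


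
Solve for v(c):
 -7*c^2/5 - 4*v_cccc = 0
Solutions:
 v(c) = C1 + C2*c + C3*c^2 + C4*c^3 - 7*c^6/7200


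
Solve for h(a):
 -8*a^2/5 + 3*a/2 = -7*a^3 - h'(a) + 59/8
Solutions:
 h(a) = C1 - 7*a^4/4 + 8*a^3/15 - 3*a^2/4 + 59*a/8


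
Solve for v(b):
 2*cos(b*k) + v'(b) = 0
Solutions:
 v(b) = C1 - 2*sin(b*k)/k


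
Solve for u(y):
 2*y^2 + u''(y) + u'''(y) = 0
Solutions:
 u(y) = C1 + C2*y + C3*exp(-y) - y^4/6 + 2*y^3/3 - 2*y^2


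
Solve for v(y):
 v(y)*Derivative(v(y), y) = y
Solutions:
 v(y) = -sqrt(C1 + y^2)
 v(y) = sqrt(C1 + y^2)


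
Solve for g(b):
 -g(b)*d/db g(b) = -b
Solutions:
 g(b) = -sqrt(C1 + b^2)
 g(b) = sqrt(C1 + b^2)


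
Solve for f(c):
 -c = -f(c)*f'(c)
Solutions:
 f(c) = -sqrt(C1 + c^2)
 f(c) = sqrt(C1 + c^2)


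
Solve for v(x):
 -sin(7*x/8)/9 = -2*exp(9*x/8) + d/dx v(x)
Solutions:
 v(x) = C1 + 16*exp(9*x/8)/9 + 8*cos(7*x/8)/63


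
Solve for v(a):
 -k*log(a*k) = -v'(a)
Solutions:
 v(a) = C1 + a*k*log(a*k) - a*k


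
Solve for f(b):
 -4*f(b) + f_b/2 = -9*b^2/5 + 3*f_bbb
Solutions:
 f(b) = C1*exp(b*((sqrt(5182)/4 + 18)^(-1/3) + 2*(sqrt(5182)/4 + 18)^(1/3))/12)*sin(sqrt(3)*b*(-2*(sqrt(5182)/4 + 18)^(1/3) + (sqrt(5182)/4 + 18)^(-1/3))/12) + C2*exp(b*((sqrt(5182)/4 + 18)^(-1/3) + 2*(sqrt(5182)/4 + 18)^(1/3))/12)*cos(sqrt(3)*b*(-2*(sqrt(5182)/4 + 18)^(1/3) + (sqrt(5182)/4 + 18)^(-1/3))/12) + C3*exp(-b*((sqrt(5182)/4 + 18)^(-1/3) + 2*(sqrt(5182)/4 + 18)^(1/3))/6) + 9*b^2/20 + 9*b/80 + 9/640


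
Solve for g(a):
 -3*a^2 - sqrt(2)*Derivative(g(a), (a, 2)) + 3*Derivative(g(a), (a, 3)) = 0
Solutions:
 g(a) = C1 + C2*a + C3*exp(sqrt(2)*a/3) - sqrt(2)*a^4/8 - 3*a^3/2 - 27*sqrt(2)*a^2/4


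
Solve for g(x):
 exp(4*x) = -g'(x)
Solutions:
 g(x) = C1 - exp(4*x)/4


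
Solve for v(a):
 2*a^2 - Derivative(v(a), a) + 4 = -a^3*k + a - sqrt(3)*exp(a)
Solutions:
 v(a) = C1 + a^4*k/4 + 2*a^3/3 - a^2/2 + 4*a + sqrt(3)*exp(a)


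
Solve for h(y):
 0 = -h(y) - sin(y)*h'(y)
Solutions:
 h(y) = C1*sqrt(cos(y) + 1)/sqrt(cos(y) - 1)


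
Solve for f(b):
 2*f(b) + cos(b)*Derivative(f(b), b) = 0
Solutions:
 f(b) = C1*(sin(b) - 1)/(sin(b) + 1)


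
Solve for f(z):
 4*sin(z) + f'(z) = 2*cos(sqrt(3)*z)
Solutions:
 f(z) = C1 + 2*sqrt(3)*sin(sqrt(3)*z)/3 + 4*cos(z)


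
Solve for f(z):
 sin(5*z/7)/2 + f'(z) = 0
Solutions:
 f(z) = C1 + 7*cos(5*z/7)/10


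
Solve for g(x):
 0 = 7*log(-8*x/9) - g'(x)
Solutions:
 g(x) = C1 + 7*x*log(-x) + 7*x*(-2*log(3) - 1 + 3*log(2))


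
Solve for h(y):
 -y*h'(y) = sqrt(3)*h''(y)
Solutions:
 h(y) = C1 + C2*erf(sqrt(2)*3^(3/4)*y/6)


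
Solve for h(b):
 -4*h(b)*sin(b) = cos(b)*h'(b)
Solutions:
 h(b) = C1*cos(b)^4


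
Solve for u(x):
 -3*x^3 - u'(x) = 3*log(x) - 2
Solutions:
 u(x) = C1 - 3*x^4/4 - 3*x*log(x) + 5*x


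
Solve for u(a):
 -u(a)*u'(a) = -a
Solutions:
 u(a) = -sqrt(C1 + a^2)
 u(a) = sqrt(C1 + a^2)


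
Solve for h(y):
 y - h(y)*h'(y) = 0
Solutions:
 h(y) = -sqrt(C1 + y^2)
 h(y) = sqrt(C1 + y^2)


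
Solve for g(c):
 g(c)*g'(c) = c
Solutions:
 g(c) = -sqrt(C1 + c^2)
 g(c) = sqrt(C1 + c^2)


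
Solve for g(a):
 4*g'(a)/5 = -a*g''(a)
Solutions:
 g(a) = C1 + C2*a^(1/5)


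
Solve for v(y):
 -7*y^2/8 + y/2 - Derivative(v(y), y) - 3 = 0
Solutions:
 v(y) = C1 - 7*y^3/24 + y^2/4 - 3*y


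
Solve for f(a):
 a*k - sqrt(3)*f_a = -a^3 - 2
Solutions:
 f(a) = C1 + sqrt(3)*a^4/12 + sqrt(3)*a^2*k/6 + 2*sqrt(3)*a/3


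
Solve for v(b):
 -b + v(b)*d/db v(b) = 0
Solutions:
 v(b) = -sqrt(C1 + b^2)
 v(b) = sqrt(C1 + b^2)


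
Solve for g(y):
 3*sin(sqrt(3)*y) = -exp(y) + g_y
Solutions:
 g(y) = C1 + exp(y) - sqrt(3)*cos(sqrt(3)*y)


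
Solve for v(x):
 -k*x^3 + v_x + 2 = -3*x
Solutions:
 v(x) = C1 + k*x^4/4 - 3*x^2/2 - 2*x


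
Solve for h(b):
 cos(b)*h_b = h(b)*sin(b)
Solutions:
 h(b) = C1/cos(b)


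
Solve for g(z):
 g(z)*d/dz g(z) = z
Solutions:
 g(z) = -sqrt(C1 + z^2)
 g(z) = sqrt(C1 + z^2)


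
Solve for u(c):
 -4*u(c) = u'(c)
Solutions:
 u(c) = C1*exp(-4*c)


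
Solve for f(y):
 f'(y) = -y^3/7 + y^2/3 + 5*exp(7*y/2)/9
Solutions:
 f(y) = C1 - y^4/28 + y^3/9 + 10*exp(7*y/2)/63


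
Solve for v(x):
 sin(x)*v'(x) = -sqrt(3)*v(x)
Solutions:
 v(x) = C1*(cos(x) + 1)^(sqrt(3)/2)/(cos(x) - 1)^(sqrt(3)/2)


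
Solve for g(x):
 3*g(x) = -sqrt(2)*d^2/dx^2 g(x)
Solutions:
 g(x) = C1*sin(2^(3/4)*sqrt(3)*x/2) + C2*cos(2^(3/4)*sqrt(3)*x/2)


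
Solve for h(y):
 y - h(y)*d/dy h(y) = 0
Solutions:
 h(y) = -sqrt(C1 + y^2)
 h(y) = sqrt(C1 + y^2)


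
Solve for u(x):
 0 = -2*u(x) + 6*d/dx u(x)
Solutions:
 u(x) = C1*exp(x/3)


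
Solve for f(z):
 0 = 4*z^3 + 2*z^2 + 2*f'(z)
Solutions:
 f(z) = C1 - z^4/2 - z^3/3


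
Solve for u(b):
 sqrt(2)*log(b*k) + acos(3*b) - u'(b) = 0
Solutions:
 u(b) = C1 + sqrt(2)*b*(log(b*k) - 1) + b*acos(3*b) - sqrt(1 - 9*b^2)/3


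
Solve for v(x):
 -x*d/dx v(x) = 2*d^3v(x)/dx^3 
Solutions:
 v(x) = C1 + Integral(C2*airyai(-2^(2/3)*x/2) + C3*airybi(-2^(2/3)*x/2), x)


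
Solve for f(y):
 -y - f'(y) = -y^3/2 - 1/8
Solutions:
 f(y) = C1 + y^4/8 - y^2/2 + y/8


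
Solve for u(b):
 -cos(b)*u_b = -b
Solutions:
 u(b) = C1 + Integral(b/cos(b), b)


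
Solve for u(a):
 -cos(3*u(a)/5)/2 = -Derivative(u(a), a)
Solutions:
 -a/2 - 5*log(sin(3*u(a)/5) - 1)/6 + 5*log(sin(3*u(a)/5) + 1)/6 = C1


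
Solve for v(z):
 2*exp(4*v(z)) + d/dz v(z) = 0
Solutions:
 v(z) = log(-I*(1/(C1 + 8*z))^(1/4))
 v(z) = log(I*(1/(C1 + 8*z))^(1/4))
 v(z) = log(-(1/(C1 + 8*z))^(1/4))
 v(z) = log(1/(C1 + 8*z))/4


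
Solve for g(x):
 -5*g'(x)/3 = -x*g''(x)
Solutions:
 g(x) = C1 + C2*x^(8/3)


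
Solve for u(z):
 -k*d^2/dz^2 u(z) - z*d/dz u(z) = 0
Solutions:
 u(z) = C1 + C2*sqrt(k)*erf(sqrt(2)*z*sqrt(1/k)/2)


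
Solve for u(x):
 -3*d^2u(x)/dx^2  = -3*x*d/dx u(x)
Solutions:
 u(x) = C1 + C2*erfi(sqrt(2)*x/2)


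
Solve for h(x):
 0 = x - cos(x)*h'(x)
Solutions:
 h(x) = C1 + Integral(x/cos(x), x)


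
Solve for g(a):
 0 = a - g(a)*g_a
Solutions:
 g(a) = -sqrt(C1 + a^2)
 g(a) = sqrt(C1 + a^2)


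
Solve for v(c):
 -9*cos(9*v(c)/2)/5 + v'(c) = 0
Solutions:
 -9*c/5 - log(sin(9*v(c)/2) - 1)/9 + log(sin(9*v(c)/2) + 1)/9 = C1


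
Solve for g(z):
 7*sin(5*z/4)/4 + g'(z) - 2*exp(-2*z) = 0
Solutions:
 g(z) = C1 + 7*cos(5*z/4)/5 - exp(-2*z)


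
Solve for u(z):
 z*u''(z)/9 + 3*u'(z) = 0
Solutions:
 u(z) = C1 + C2/z^26


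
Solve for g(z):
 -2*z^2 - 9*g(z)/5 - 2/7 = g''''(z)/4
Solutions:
 g(z) = -10*z^2/9 + (C1*sin(sqrt(3)*5^(3/4)*z/5) + C2*cos(sqrt(3)*5^(3/4)*z/5))*exp(-sqrt(3)*5^(3/4)*z/5) + (C3*sin(sqrt(3)*5^(3/4)*z/5) + C4*cos(sqrt(3)*5^(3/4)*z/5))*exp(sqrt(3)*5^(3/4)*z/5) - 10/63


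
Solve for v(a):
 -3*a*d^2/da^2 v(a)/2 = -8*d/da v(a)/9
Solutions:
 v(a) = C1 + C2*a^(43/27)


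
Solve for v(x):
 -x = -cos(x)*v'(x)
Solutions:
 v(x) = C1 + Integral(x/cos(x), x)


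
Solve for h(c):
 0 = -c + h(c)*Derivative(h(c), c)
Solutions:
 h(c) = -sqrt(C1 + c^2)
 h(c) = sqrt(C1 + c^2)


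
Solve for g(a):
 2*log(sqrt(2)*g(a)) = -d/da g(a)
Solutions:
 Integral(1/(2*log(_y) + log(2)), (_y, g(a))) = C1 - a


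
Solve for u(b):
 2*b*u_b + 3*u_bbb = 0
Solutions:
 u(b) = C1 + Integral(C2*airyai(-2^(1/3)*3^(2/3)*b/3) + C3*airybi(-2^(1/3)*3^(2/3)*b/3), b)


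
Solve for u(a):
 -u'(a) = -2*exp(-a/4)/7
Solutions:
 u(a) = C1 - 8*exp(-a/4)/7


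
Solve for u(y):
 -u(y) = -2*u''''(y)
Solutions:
 u(y) = C1*exp(-2^(3/4)*y/2) + C2*exp(2^(3/4)*y/2) + C3*sin(2^(3/4)*y/2) + C4*cos(2^(3/4)*y/2)


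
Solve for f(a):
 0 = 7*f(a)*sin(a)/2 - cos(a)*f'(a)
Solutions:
 f(a) = C1/cos(a)^(7/2)


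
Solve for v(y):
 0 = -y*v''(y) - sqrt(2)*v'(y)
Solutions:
 v(y) = C1 + C2*y^(1 - sqrt(2))


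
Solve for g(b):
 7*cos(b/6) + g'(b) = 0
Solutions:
 g(b) = C1 - 42*sin(b/6)


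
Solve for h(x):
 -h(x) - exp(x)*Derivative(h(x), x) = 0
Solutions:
 h(x) = C1*exp(exp(-x))


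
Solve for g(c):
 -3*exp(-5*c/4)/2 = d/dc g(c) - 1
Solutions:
 g(c) = C1 + c + 6*exp(-5*c/4)/5


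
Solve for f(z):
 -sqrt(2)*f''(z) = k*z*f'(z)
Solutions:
 f(z) = Piecewise((-2^(3/4)*sqrt(pi)*C1*erf(2^(1/4)*sqrt(k)*z/2)/(2*sqrt(k)) - C2, (k > 0) | (k < 0)), (-C1*z - C2, True))


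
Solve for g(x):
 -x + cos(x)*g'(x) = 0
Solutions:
 g(x) = C1 + Integral(x/cos(x), x)


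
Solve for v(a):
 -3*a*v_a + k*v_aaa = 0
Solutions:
 v(a) = C1 + Integral(C2*airyai(3^(1/3)*a*(1/k)^(1/3)) + C3*airybi(3^(1/3)*a*(1/k)^(1/3)), a)


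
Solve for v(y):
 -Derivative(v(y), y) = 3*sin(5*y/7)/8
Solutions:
 v(y) = C1 + 21*cos(5*y/7)/40


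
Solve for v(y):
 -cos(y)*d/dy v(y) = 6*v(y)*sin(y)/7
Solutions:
 v(y) = C1*cos(y)^(6/7)


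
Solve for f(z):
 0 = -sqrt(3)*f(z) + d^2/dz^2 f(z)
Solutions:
 f(z) = C1*exp(-3^(1/4)*z) + C2*exp(3^(1/4)*z)


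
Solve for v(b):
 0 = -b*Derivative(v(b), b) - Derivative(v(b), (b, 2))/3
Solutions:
 v(b) = C1 + C2*erf(sqrt(6)*b/2)


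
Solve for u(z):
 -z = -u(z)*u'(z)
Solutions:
 u(z) = -sqrt(C1 + z^2)
 u(z) = sqrt(C1 + z^2)


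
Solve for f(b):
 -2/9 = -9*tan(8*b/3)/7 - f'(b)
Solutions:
 f(b) = C1 + 2*b/9 + 27*log(cos(8*b/3))/56


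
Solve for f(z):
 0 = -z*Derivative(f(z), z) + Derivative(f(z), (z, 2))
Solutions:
 f(z) = C1 + C2*erfi(sqrt(2)*z/2)


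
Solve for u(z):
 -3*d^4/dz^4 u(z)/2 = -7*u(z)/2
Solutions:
 u(z) = C1*exp(-3^(3/4)*7^(1/4)*z/3) + C2*exp(3^(3/4)*7^(1/4)*z/3) + C3*sin(3^(3/4)*7^(1/4)*z/3) + C4*cos(3^(3/4)*7^(1/4)*z/3)


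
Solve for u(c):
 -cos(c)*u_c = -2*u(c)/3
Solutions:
 u(c) = C1*(sin(c) + 1)^(1/3)/(sin(c) - 1)^(1/3)


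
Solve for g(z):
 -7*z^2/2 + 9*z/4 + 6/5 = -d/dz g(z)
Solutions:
 g(z) = C1 + 7*z^3/6 - 9*z^2/8 - 6*z/5


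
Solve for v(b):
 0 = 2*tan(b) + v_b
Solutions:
 v(b) = C1 + 2*log(cos(b))


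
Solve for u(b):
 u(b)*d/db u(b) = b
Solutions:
 u(b) = -sqrt(C1 + b^2)
 u(b) = sqrt(C1 + b^2)


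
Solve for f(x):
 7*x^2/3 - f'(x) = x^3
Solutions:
 f(x) = C1 - x^4/4 + 7*x^3/9


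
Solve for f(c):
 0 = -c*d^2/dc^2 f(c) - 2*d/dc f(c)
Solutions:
 f(c) = C1 + C2/c


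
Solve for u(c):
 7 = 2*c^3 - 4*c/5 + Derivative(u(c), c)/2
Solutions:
 u(c) = C1 - c^4 + 4*c^2/5 + 14*c


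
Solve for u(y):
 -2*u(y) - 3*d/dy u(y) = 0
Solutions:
 u(y) = C1*exp(-2*y/3)


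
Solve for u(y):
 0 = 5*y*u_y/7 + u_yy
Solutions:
 u(y) = C1 + C2*erf(sqrt(70)*y/14)


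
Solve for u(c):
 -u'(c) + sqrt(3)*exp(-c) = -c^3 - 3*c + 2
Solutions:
 u(c) = C1 + c^4/4 + 3*c^2/2 - 2*c - sqrt(3)*exp(-c)


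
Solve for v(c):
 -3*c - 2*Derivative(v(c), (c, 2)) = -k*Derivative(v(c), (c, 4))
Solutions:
 v(c) = C1 + C2*c + C3*exp(-sqrt(2)*c*sqrt(1/k)) + C4*exp(sqrt(2)*c*sqrt(1/k)) - c^3/4


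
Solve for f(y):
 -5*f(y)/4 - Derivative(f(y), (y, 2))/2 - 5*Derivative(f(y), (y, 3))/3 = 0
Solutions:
 f(y) = C1*exp(y*(-2 + (5*sqrt(5655) + 376)^(-1/3) + (5*sqrt(5655) + 376)^(1/3))/20)*sin(sqrt(3)*y*(-(5*sqrt(5655) + 376)^(1/3) + (5*sqrt(5655) + 376)^(-1/3))/20) + C2*exp(y*(-2 + (5*sqrt(5655) + 376)^(-1/3) + (5*sqrt(5655) + 376)^(1/3))/20)*cos(sqrt(3)*y*(-(5*sqrt(5655) + 376)^(1/3) + (5*sqrt(5655) + 376)^(-1/3))/20) + C3*exp(-y*((5*sqrt(5655) + 376)^(-1/3) + 1 + (5*sqrt(5655) + 376)^(1/3))/10)


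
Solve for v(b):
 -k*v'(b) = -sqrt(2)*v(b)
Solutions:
 v(b) = C1*exp(sqrt(2)*b/k)


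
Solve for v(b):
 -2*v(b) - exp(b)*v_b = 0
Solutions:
 v(b) = C1*exp(2*exp(-b))


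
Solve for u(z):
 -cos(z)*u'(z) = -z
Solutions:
 u(z) = C1 + Integral(z/cos(z), z)


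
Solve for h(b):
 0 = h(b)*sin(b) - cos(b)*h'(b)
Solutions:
 h(b) = C1/cos(b)


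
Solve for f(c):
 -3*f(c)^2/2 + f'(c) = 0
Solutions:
 f(c) = -2/(C1 + 3*c)


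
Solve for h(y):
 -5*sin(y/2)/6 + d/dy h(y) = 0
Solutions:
 h(y) = C1 - 5*cos(y/2)/3


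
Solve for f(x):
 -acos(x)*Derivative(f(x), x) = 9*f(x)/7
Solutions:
 f(x) = C1*exp(-9*Integral(1/acos(x), x)/7)


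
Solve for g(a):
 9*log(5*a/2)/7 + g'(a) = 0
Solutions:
 g(a) = C1 - 9*a*log(a)/7 - 9*a*log(5)/7 + 9*a*log(2)/7 + 9*a/7


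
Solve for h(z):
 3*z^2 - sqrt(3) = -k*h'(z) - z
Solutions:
 h(z) = C1 - z^3/k - z^2/(2*k) + sqrt(3)*z/k


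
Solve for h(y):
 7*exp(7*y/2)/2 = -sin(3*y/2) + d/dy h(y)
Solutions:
 h(y) = C1 + exp(7*y/2) - 2*cos(3*y/2)/3


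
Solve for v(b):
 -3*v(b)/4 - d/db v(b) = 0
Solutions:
 v(b) = C1*exp(-3*b/4)


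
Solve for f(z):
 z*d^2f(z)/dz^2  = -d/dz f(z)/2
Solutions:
 f(z) = C1 + C2*sqrt(z)


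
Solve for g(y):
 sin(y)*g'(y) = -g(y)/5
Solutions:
 g(y) = C1*(cos(y) + 1)^(1/10)/(cos(y) - 1)^(1/10)


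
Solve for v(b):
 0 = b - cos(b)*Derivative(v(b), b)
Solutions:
 v(b) = C1 + Integral(b/cos(b), b)


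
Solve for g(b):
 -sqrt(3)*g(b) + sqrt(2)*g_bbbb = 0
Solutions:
 g(b) = C1*exp(-2^(7/8)*3^(1/8)*b/2) + C2*exp(2^(7/8)*3^(1/8)*b/2) + C3*sin(2^(7/8)*3^(1/8)*b/2) + C4*cos(2^(7/8)*3^(1/8)*b/2)


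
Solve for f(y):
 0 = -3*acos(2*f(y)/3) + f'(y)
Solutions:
 Integral(1/acos(2*_y/3), (_y, f(y))) = C1 + 3*y


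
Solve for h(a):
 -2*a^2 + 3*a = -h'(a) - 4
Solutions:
 h(a) = C1 + 2*a^3/3 - 3*a^2/2 - 4*a


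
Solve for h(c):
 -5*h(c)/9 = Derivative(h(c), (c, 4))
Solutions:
 h(c) = (C1*sin(5^(1/4)*sqrt(6)*c/6) + C2*cos(5^(1/4)*sqrt(6)*c/6))*exp(-5^(1/4)*sqrt(6)*c/6) + (C3*sin(5^(1/4)*sqrt(6)*c/6) + C4*cos(5^(1/4)*sqrt(6)*c/6))*exp(5^(1/4)*sqrt(6)*c/6)


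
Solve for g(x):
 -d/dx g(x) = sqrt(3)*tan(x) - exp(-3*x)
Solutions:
 g(x) = C1 - sqrt(3)*log(tan(x)^2 + 1)/2 - exp(-3*x)/3


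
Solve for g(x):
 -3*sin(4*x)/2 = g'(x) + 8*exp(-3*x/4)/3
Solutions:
 g(x) = C1 + 3*cos(4*x)/8 + 32*exp(-3*x/4)/9


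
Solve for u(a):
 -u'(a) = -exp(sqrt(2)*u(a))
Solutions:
 u(a) = sqrt(2)*(2*log(-1/(C1 + a)) - log(2))/4


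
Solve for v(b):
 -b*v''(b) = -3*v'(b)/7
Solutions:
 v(b) = C1 + C2*b^(10/7)


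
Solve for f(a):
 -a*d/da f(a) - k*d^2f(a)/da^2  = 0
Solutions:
 f(a) = C1 + C2*sqrt(k)*erf(sqrt(2)*a*sqrt(1/k)/2)


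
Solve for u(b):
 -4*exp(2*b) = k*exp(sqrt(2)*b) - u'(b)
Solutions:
 u(b) = C1 + sqrt(2)*k*exp(sqrt(2)*b)/2 + 2*exp(2*b)


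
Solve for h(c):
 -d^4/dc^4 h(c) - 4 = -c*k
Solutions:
 h(c) = C1 + C2*c + C3*c^2 + C4*c^3 + c^5*k/120 - c^4/6


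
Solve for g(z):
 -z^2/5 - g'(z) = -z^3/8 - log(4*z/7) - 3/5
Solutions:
 g(z) = C1 + z^4/32 - z^3/15 + z*log(z) + z*log(4/7) - 2*z/5


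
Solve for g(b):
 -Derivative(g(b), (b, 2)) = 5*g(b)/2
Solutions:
 g(b) = C1*sin(sqrt(10)*b/2) + C2*cos(sqrt(10)*b/2)


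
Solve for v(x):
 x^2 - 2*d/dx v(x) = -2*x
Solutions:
 v(x) = C1 + x^3/6 + x^2/2


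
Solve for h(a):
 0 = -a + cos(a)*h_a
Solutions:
 h(a) = C1 + Integral(a/cos(a), a)


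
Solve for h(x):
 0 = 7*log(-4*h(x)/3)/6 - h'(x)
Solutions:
 -6*Integral(1/(log(-_y) - log(3) + 2*log(2)), (_y, h(x)))/7 = C1 - x


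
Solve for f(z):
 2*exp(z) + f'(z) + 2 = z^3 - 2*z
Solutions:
 f(z) = C1 + z^4/4 - z^2 - 2*z - 2*exp(z)


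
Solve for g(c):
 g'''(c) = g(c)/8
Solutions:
 g(c) = C3*exp(c/2) + (C1*sin(sqrt(3)*c/4) + C2*cos(sqrt(3)*c/4))*exp(-c/4)


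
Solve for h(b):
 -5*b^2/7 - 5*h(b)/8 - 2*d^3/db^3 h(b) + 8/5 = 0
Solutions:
 h(b) = C3*exp(-2^(2/3)*5^(1/3)*b/4) - 8*b^2/7 + (C1*sin(2^(2/3)*sqrt(3)*5^(1/3)*b/8) + C2*cos(2^(2/3)*sqrt(3)*5^(1/3)*b/8))*exp(2^(2/3)*5^(1/3)*b/8) + 64/25


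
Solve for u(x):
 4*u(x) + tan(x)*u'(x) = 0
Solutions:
 u(x) = C1/sin(x)^4


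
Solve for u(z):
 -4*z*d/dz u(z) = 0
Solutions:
 u(z) = C1


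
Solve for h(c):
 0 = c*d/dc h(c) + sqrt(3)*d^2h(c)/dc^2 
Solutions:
 h(c) = C1 + C2*erf(sqrt(2)*3^(3/4)*c/6)


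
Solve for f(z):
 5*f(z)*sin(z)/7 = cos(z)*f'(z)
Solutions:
 f(z) = C1/cos(z)^(5/7)


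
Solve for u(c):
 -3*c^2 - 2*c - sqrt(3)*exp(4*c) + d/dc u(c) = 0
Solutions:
 u(c) = C1 + c^3 + c^2 + sqrt(3)*exp(4*c)/4


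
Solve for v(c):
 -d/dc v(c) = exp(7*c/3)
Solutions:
 v(c) = C1 - 3*exp(7*c/3)/7


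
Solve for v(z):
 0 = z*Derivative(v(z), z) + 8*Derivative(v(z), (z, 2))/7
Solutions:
 v(z) = C1 + C2*erf(sqrt(7)*z/4)


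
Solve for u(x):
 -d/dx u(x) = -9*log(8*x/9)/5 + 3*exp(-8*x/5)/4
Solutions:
 u(x) = C1 + 9*x*log(x)/5 + 9*x*(-2*log(3) - 1 + 3*log(2))/5 + 15*exp(-8*x/5)/32


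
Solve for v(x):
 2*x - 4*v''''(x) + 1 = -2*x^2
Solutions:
 v(x) = C1 + C2*x + C3*x^2 + C4*x^3 + x^6/720 + x^5/240 + x^4/96


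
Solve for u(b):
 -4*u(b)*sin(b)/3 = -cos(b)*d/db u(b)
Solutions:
 u(b) = C1/cos(b)^(4/3)


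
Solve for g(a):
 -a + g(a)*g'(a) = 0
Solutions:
 g(a) = -sqrt(C1 + a^2)
 g(a) = sqrt(C1 + a^2)


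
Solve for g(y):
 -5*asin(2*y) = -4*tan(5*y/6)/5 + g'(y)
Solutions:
 g(y) = C1 - 5*y*asin(2*y) - 5*sqrt(1 - 4*y^2)/2 - 24*log(cos(5*y/6))/25


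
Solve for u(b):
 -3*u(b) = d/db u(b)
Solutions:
 u(b) = C1*exp(-3*b)


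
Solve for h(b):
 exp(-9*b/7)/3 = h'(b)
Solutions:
 h(b) = C1 - 7*exp(-9*b/7)/27


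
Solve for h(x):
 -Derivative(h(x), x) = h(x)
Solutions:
 h(x) = C1*exp(-x)


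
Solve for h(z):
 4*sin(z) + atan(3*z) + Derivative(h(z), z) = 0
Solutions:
 h(z) = C1 - z*atan(3*z) + log(9*z^2 + 1)/6 + 4*cos(z)


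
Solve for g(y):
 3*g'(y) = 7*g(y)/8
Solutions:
 g(y) = C1*exp(7*y/24)


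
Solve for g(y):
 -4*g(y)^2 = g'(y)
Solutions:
 g(y) = 1/(C1 + 4*y)


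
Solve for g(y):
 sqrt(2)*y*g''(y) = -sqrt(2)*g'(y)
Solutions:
 g(y) = C1 + C2*log(y)


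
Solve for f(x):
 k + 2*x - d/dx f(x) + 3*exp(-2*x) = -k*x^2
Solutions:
 f(x) = C1 + k*x^3/3 + k*x + x^2 - 3*exp(-2*x)/2


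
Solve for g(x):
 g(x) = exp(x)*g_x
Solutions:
 g(x) = C1*exp(-exp(-x))


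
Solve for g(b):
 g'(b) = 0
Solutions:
 g(b) = C1


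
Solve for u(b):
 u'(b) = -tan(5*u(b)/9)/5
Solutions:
 u(b) = -9*asin(C1*exp(-b/9))/5 + 9*pi/5
 u(b) = 9*asin(C1*exp(-b/9))/5


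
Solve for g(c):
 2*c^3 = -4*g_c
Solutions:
 g(c) = C1 - c^4/8


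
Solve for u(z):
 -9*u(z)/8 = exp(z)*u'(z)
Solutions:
 u(z) = C1*exp(9*exp(-z)/8)


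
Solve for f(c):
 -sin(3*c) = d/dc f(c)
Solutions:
 f(c) = C1 + cos(3*c)/3


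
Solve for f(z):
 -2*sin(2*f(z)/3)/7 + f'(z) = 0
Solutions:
 -2*z/7 + 3*log(cos(2*f(z)/3) - 1)/4 - 3*log(cos(2*f(z)/3) + 1)/4 = C1


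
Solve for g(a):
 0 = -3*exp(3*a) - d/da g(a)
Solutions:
 g(a) = C1 - exp(3*a)


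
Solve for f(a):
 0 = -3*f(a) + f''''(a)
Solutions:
 f(a) = C1*exp(-3^(1/4)*a) + C2*exp(3^(1/4)*a) + C3*sin(3^(1/4)*a) + C4*cos(3^(1/4)*a)


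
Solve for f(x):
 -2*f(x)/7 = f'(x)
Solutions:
 f(x) = C1*exp(-2*x/7)


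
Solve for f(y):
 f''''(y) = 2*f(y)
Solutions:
 f(y) = C1*exp(-2^(1/4)*y) + C2*exp(2^(1/4)*y) + C3*sin(2^(1/4)*y) + C4*cos(2^(1/4)*y)


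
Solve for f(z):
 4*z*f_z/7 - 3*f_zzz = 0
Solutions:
 f(z) = C1 + Integral(C2*airyai(42^(2/3)*z/21) + C3*airybi(42^(2/3)*z/21), z)


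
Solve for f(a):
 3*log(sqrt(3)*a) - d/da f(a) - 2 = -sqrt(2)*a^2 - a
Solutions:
 f(a) = C1 + sqrt(2)*a^3/3 + a^2/2 + 3*a*log(a) - 5*a + 3*a*log(3)/2


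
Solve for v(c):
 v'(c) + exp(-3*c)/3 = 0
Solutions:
 v(c) = C1 + exp(-3*c)/9


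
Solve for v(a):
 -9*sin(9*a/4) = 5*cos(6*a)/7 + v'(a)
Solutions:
 v(a) = C1 - 5*sin(6*a)/42 + 4*cos(9*a/4)


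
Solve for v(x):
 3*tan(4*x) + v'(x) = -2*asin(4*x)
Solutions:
 v(x) = C1 - 2*x*asin(4*x) - sqrt(1 - 16*x^2)/2 + 3*log(cos(4*x))/4


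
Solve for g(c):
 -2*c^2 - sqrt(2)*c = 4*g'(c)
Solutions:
 g(c) = C1 - c^3/6 - sqrt(2)*c^2/8


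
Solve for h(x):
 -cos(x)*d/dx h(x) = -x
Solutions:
 h(x) = C1 + Integral(x/cos(x), x)


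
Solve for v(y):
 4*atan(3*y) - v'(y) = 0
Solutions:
 v(y) = C1 + 4*y*atan(3*y) - 2*log(9*y^2 + 1)/3


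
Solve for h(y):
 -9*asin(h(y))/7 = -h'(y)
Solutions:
 Integral(1/asin(_y), (_y, h(y))) = C1 + 9*y/7


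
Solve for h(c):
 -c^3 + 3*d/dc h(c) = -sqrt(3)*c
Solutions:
 h(c) = C1 + c^4/12 - sqrt(3)*c^2/6


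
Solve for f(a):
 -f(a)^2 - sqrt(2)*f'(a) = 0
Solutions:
 f(a) = 2/(C1 + sqrt(2)*a)


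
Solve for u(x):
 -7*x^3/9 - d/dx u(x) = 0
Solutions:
 u(x) = C1 - 7*x^4/36


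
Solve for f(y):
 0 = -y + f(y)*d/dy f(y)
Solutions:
 f(y) = -sqrt(C1 + y^2)
 f(y) = sqrt(C1 + y^2)


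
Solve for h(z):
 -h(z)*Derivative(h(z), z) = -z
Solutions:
 h(z) = -sqrt(C1 + z^2)
 h(z) = sqrt(C1 + z^2)


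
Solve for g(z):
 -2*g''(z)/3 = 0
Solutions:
 g(z) = C1 + C2*z


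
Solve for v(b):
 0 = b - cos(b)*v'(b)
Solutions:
 v(b) = C1 + Integral(b/cos(b), b)


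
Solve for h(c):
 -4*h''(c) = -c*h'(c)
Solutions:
 h(c) = C1 + C2*erfi(sqrt(2)*c/4)


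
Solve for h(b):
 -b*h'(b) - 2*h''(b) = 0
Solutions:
 h(b) = C1 + C2*erf(b/2)


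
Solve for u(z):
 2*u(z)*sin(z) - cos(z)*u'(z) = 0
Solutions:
 u(z) = C1/cos(z)^2


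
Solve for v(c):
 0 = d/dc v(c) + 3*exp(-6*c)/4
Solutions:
 v(c) = C1 + exp(-6*c)/8


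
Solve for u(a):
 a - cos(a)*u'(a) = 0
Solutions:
 u(a) = C1 + Integral(a/cos(a), a)


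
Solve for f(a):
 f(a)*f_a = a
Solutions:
 f(a) = -sqrt(C1 + a^2)
 f(a) = sqrt(C1 + a^2)


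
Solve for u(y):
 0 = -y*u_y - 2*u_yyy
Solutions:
 u(y) = C1 + Integral(C2*airyai(-2^(2/3)*y/2) + C3*airybi(-2^(2/3)*y/2), y)


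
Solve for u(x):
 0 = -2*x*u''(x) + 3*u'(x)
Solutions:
 u(x) = C1 + C2*x^(5/2)


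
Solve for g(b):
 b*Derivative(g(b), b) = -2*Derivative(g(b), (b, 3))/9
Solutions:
 g(b) = C1 + Integral(C2*airyai(-6^(2/3)*b/2) + C3*airybi(-6^(2/3)*b/2), b)


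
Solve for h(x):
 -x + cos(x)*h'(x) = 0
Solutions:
 h(x) = C1 + Integral(x/cos(x), x)


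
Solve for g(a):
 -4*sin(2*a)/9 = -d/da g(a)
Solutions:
 g(a) = C1 - 2*cos(2*a)/9


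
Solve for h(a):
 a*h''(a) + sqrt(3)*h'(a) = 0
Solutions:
 h(a) = C1 + C2*a^(1 - sqrt(3))


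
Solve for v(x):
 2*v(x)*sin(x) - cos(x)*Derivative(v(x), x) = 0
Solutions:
 v(x) = C1/cos(x)^2


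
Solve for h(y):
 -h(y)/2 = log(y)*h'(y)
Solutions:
 h(y) = C1*exp(-li(y)/2)


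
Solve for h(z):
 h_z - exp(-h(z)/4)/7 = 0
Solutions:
 h(z) = 4*log(C1 + z/28)


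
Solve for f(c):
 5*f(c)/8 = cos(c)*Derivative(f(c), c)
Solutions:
 f(c) = C1*(sin(c) + 1)^(5/16)/(sin(c) - 1)^(5/16)


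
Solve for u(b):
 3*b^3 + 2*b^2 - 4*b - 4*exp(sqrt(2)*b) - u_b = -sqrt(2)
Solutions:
 u(b) = C1 + 3*b^4/4 + 2*b^3/3 - 2*b^2 + sqrt(2)*b - 2*sqrt(2)*exp(sqrt(2)*b)


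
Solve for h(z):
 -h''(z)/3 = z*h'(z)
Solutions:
 h(z) = C1 + C2*erf(sqrt(6)*z/2)


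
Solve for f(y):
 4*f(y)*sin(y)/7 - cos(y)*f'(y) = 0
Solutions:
 f(y) = C1/cos(y)^(4/7)


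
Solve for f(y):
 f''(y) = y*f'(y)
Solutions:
 f(y) = C1 + C2*erfi(sqrt(2)*y/2)


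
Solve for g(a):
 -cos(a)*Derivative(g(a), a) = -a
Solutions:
 g(a) = C1 + Integral(a/cos(a), a)
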